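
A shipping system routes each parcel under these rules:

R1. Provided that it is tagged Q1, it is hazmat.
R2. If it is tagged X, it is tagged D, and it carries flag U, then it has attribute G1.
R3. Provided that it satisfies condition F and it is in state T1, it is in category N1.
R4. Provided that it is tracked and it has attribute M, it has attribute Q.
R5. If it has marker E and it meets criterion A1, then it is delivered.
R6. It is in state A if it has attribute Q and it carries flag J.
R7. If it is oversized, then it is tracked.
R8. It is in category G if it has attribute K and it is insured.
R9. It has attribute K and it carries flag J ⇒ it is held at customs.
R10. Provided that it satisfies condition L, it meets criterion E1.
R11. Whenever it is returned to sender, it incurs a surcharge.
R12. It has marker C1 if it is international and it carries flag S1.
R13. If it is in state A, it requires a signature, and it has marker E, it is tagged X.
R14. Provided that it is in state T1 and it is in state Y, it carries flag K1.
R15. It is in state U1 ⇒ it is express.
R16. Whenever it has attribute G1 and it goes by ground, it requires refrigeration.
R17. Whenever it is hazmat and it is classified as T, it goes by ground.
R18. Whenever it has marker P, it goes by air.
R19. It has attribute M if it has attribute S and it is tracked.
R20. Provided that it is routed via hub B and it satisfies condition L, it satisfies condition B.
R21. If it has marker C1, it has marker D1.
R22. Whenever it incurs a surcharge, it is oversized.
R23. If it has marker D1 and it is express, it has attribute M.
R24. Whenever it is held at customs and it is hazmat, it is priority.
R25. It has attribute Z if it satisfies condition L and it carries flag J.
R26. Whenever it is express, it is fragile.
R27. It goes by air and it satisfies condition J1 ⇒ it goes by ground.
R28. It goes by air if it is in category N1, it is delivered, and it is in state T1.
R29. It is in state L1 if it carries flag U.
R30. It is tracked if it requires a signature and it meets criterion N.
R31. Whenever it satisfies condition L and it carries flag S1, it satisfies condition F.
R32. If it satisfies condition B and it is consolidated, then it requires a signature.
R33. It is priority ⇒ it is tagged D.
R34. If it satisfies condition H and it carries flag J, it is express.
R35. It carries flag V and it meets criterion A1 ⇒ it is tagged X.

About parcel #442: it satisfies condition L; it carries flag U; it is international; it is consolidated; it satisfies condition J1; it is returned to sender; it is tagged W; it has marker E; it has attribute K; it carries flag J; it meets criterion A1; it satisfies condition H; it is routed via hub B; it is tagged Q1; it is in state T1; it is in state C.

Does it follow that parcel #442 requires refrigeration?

Forward chaining from the given facts derives: is hazmat, is delivered, is held at customs, meets criterion E1, incurs a surcharge, satisfies condition B, is oversized, is priority, has attribute Z, is in state L1, requires a signature, is tagged D, is express, is tracked, is fragile.
The only rule concluding "it requires refrigeration" is R16, which needs "it has attribute G1"; that is never established.

No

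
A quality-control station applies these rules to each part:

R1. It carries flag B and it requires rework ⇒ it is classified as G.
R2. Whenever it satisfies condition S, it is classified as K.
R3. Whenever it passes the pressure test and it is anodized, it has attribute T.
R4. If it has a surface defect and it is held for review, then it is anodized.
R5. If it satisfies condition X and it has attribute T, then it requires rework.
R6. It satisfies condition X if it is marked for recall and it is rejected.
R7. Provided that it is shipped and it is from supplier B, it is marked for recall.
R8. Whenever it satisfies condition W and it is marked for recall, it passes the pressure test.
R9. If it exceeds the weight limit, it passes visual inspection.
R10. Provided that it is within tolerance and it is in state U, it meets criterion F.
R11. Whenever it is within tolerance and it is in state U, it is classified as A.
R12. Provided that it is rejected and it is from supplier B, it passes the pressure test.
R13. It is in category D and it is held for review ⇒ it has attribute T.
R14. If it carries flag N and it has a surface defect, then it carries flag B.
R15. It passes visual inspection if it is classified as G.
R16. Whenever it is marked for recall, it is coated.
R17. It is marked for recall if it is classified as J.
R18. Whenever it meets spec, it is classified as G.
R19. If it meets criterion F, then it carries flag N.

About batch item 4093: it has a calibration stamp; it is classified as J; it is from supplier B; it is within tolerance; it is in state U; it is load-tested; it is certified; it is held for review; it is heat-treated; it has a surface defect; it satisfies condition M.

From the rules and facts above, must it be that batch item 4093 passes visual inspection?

No

Forward chaining from the given facts derives: is anodized, meets criterion F, is classified as A, is marked for recall, carries flag N, carries flag B, is coated.
Rules concluding "it passes visual inspection": R9 needs "it exceeds the weight limit"; R15 needs "it is classified as G" — none of these are established.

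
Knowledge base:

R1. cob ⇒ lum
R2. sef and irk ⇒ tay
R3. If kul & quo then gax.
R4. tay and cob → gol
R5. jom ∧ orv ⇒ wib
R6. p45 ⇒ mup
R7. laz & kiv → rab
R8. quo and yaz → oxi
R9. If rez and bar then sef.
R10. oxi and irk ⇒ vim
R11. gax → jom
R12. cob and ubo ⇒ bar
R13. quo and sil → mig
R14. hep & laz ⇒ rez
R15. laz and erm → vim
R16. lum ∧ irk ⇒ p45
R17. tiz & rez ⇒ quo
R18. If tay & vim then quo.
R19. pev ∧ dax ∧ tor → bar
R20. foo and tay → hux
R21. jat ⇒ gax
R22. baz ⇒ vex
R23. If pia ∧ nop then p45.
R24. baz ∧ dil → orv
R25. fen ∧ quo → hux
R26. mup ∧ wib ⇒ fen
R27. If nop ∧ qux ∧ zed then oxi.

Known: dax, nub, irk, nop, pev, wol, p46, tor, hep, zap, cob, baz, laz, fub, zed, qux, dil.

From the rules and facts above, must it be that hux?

No

Forward chaining from the given facts derives: lum, rez, p45, bar, vex, orv, oxi, mup, sef, vim, tay, gol, quo.
Rules concluding hux: R20 needs foo; R25 needs fen — none of these are established.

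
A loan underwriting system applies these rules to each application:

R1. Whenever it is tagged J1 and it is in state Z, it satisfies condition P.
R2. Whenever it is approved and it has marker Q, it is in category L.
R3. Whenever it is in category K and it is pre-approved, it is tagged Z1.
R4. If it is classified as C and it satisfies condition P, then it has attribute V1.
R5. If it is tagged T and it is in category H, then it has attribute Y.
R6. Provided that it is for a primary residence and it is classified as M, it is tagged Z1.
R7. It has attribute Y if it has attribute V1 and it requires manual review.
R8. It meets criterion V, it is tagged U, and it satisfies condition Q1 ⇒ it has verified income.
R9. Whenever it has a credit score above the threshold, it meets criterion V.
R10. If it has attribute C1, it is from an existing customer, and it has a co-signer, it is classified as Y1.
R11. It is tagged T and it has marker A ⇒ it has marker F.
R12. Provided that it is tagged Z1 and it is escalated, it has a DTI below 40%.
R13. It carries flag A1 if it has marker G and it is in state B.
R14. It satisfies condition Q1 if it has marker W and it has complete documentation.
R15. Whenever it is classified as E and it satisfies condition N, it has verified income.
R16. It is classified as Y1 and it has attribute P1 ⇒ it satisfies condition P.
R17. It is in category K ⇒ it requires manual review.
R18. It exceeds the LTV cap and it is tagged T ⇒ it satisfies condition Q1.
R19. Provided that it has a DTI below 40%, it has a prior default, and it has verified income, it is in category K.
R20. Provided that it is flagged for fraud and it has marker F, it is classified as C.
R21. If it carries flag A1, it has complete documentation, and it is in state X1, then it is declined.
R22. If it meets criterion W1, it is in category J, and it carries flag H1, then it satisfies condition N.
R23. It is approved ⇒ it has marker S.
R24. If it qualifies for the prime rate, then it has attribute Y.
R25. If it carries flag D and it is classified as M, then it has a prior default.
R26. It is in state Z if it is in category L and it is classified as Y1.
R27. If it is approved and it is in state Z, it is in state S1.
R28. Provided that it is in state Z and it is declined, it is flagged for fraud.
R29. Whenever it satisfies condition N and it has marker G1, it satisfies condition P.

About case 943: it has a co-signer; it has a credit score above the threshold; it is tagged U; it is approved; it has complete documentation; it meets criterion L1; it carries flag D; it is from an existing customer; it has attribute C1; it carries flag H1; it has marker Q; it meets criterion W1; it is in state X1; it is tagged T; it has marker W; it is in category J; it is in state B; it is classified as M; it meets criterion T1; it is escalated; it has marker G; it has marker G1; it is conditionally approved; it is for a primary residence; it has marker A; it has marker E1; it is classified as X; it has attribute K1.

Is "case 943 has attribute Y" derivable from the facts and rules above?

By R2 (it is approved, it has marker Q): it is in category L.
By R6 (it is for a primary residence, it is classified as M): it is tagged Z1.
By R9 (it has a credit score above the threshold): it meets criterion V.
By R10 (it has attribute C1, it is from an existing customer, it has a co-signer): it is classified as Y1.
By R11 (it is tagged T, it has marker A): it has marker F.
By R12 (it is tagged Z1, it is escalated): it has a DTI below 40%.
By R13 (it has marker G, it is in state B): it carries flag A1.
By R14 (it has marker W, it has complete documentation): it satisfies condition Q1.
By R21 (it carries flag A1, it has complete documentation, it is in state X1): it is declined.
By R22 (it meets criterion W1, it is in category J, it carries flag H1): it satisfies condition N.
By R25 (it carries flag D, it is classified as M): it has a prior default.
By R26 (it is in category L, it is classified as Y1): it is in state Z.
By R28 (it is in state Z, it is declined): it is flagged for fraud.
By R29 (it satisfies condition N, it has marker G1): it satisfies condition P.
By R8 (it meets criterion V, it is tagged U, it satisfies condition Q1): it has verified income.
By R19 (it has a DTI below 40%, it has a prior default, it has verified income): it is in category K.
By R20 (it is flagged for fraud, it has marker F): it is classified as C.
By R4 (it is classified as C, it satisfies condition P): it has attribute V1.
By R17 (it is in category K): it requires manual review.
By R7 (it has attribute V1, it requires manual review): it has attribute Y.

Yes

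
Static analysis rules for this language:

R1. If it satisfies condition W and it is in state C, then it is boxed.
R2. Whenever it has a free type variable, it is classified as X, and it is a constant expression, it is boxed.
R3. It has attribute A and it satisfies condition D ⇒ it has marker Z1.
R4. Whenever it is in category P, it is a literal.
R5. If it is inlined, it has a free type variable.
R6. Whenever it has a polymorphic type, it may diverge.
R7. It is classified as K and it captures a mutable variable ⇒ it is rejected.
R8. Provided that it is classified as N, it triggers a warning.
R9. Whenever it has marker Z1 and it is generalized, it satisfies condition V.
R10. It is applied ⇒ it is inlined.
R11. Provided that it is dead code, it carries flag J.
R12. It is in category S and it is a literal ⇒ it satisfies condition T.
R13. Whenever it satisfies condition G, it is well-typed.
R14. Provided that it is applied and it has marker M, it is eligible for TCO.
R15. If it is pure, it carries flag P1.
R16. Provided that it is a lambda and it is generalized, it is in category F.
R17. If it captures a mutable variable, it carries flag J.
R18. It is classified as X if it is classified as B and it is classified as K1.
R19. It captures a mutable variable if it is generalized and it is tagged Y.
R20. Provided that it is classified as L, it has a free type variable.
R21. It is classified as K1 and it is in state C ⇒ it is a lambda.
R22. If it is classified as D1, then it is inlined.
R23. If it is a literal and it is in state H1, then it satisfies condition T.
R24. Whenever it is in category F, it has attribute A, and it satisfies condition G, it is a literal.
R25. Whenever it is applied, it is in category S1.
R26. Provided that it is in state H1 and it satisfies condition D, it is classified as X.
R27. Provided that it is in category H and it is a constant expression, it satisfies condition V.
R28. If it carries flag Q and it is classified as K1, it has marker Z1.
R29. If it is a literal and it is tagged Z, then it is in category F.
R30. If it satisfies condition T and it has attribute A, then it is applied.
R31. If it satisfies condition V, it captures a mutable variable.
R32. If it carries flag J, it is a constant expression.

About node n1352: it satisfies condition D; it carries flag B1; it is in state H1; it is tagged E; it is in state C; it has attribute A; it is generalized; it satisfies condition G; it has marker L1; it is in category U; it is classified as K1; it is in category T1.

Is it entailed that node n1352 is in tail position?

No

Forward chaining from the given facts derives: has marker Z1, satisfies condition V, is well-typed, is a lambda, is classified as X, captures a mutable variable, is in category F, carries flag J, is a literal, is a constant expression, satisfies condition T, is applied, is inlined, is in category S1, has a free type variable, is boxed.
No rule has "it is in tail position" as its conclusion, and it is not among the given facts.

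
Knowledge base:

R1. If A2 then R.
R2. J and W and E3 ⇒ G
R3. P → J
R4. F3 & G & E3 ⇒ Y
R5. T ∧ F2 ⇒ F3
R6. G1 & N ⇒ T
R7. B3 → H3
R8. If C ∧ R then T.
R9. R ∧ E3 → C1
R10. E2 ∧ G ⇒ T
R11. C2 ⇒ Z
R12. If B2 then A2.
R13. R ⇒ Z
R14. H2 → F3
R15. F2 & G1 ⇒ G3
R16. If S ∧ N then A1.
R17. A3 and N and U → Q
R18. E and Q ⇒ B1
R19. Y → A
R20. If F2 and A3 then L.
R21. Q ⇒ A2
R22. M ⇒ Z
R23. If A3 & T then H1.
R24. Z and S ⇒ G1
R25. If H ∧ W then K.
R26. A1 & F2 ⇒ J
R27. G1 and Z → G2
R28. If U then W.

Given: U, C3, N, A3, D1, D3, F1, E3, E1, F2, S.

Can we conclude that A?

A1  (by R16: S, N)
Q  (by R17: A3, N, U)
A2  (by R21: Q)
J  (by R26: A1, F2)
W  (by R28: U)
R  (by R1: A2)
G  (by R2: J, W, E3)
Z  (by R13: R)
G1  (by R24: Z, S)
T  (by R6: G1, N)
F3  (by R5: T, F2)
Y  (by R4: F3, G, E3)
A  (by R19: Y)

Yes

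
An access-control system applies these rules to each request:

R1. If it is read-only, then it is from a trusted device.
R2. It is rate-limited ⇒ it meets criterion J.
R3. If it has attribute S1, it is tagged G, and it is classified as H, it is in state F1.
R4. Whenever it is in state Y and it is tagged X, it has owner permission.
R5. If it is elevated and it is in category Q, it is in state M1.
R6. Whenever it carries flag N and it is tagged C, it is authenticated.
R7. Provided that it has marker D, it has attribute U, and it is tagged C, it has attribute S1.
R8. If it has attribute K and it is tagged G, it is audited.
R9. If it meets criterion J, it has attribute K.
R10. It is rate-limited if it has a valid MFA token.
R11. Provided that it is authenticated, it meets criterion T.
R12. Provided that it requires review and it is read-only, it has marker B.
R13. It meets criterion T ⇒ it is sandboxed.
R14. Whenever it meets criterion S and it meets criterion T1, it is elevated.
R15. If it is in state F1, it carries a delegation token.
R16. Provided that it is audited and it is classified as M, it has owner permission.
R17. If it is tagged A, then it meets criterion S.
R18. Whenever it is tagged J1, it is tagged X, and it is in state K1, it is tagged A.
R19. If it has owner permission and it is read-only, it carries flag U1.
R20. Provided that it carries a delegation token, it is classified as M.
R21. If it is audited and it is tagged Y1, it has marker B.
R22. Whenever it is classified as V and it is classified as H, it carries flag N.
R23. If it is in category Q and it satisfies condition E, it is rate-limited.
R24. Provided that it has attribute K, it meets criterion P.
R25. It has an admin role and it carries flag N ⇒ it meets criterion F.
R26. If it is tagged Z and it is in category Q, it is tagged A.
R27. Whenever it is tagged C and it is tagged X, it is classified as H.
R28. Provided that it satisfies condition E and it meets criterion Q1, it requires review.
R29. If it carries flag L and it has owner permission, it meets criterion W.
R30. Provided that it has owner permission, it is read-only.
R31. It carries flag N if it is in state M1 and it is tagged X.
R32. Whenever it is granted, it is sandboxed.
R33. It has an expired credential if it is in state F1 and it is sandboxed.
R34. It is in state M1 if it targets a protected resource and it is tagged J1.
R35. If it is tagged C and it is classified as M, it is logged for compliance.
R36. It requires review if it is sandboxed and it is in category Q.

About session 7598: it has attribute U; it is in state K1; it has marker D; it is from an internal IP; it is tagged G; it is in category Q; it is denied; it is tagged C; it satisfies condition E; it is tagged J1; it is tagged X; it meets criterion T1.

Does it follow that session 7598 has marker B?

By R7 (it has marker D, it has attribute U, it is tagged C): it has attribute S1.
By R18 (it is tagged J1, it is tagged X, it is in state K1): it is tagged A.
By R23 (it is in category Q, it satisfies condition E): it is rate-limited.
By R27 (it is tagged C, it is tagged X): it is classified as H.
By R2 (it is rate-limited): it meets criterion J.
By R3 (it has attribute S1, it is tagged G, it is classified as H): it is in state F1.
By R9 (it meets criterion J): it has attribute K.
By R15 (it is in state F1): it carries a delegation token.
By R17 (it is tagged A): it meets criterion S.
By R20 (it carries a delegation token): it is classified as M.
By R8 (it has attribute K, it is tagged G): it is audited.
By R14 (it meets criterion S, it meets criterion T1): it is elevated.
By R16 (it is audited, it is classified as M): it has owner permission.
By R30 (it has owner permission): it is read-only.
By R5 (it is elevated, it is in category Q): it is in state M1.
By R31 (it is in state M1, it is tagged X): it carries flag N.
By R6 (it carries flag N, it is tagged C): it is authenticated.
By R11 (it is authenticated): it meets criterion T.
By R13 (it meets criterion T): it is sandboxed.
By R36 (it is sandboxed, it is in category Q): it requires review.
By R12 (it requires review, it is read-only): it has marker B.

Yes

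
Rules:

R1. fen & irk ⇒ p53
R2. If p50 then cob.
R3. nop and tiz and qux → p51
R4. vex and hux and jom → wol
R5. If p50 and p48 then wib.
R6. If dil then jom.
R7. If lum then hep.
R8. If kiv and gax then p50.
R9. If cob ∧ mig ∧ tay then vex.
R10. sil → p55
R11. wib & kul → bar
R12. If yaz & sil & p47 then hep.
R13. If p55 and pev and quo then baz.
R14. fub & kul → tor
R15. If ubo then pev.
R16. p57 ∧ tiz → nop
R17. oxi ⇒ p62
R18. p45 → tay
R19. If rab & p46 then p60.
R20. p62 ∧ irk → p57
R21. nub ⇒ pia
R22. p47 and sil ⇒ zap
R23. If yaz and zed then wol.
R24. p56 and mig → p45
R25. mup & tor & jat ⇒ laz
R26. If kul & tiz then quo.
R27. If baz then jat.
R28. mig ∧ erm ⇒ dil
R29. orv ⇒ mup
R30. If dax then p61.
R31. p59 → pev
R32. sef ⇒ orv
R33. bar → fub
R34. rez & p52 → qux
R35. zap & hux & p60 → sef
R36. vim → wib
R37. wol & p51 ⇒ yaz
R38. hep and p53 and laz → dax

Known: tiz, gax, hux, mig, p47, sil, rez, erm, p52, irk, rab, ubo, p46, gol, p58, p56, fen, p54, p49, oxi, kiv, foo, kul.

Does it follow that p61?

No

Forward chaining from the given facts derives: p53, p50, p55, pev, p62, p60, p57, zap, p45, quo, dil, qux, sef, cob, jom, baz, nop, tay, jat, orv, p51, vex, mup, wol, yaz, hep.
The only rule concluding p61 is R30, which needs dax; that is never established.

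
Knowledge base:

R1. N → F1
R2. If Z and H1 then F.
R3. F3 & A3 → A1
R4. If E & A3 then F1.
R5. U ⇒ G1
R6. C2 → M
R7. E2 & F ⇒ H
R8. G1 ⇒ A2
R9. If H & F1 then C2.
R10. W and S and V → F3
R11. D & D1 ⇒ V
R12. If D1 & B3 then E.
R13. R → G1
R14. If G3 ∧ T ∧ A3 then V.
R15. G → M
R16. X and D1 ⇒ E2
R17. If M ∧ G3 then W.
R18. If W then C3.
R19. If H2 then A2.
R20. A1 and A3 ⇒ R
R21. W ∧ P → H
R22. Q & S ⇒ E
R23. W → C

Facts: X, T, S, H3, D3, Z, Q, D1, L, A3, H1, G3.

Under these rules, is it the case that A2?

Yes

F  (by R2: Z, H1)
V  (by R14: G3, T, A3)
E2  (by R16: X, D1)
E  (by R22: Q, S)
F1  (by R4: E, A3)
H  (by R7: E2, F)
C2  (by R9: H, F1)
M  (by R6: C2)
W  (by R17: M, G3)
F3  (by R10: W, S, V)
A1  (by R3: F3, A3)
R  (by R20: A1, A3)
G1  (by R13: R)
A2  (by R8: G1)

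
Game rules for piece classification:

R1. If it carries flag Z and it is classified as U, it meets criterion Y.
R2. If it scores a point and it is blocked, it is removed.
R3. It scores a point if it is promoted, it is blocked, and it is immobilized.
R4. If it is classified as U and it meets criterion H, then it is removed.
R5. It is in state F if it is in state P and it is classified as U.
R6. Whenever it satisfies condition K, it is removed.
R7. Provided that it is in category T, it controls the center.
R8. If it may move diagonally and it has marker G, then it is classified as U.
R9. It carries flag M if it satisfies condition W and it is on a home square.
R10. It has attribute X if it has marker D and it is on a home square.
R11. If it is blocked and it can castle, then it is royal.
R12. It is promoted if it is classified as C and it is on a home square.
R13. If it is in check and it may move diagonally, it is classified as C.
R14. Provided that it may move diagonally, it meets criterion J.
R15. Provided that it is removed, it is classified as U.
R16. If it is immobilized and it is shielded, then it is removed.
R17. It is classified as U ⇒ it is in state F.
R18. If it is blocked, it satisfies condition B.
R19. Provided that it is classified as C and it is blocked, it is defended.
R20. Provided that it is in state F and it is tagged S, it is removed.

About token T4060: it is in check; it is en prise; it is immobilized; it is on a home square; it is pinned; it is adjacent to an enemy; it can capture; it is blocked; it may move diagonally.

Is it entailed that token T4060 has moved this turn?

Forward chaining from the given facts derives: is classified as C, meets criterion J, satisfies condition B, is defended, is promoted, scores a point, is removed, is classified as U, is in state F.
No rule has "it has moved this turn" as its conclusion, and it is not among the given facts.

No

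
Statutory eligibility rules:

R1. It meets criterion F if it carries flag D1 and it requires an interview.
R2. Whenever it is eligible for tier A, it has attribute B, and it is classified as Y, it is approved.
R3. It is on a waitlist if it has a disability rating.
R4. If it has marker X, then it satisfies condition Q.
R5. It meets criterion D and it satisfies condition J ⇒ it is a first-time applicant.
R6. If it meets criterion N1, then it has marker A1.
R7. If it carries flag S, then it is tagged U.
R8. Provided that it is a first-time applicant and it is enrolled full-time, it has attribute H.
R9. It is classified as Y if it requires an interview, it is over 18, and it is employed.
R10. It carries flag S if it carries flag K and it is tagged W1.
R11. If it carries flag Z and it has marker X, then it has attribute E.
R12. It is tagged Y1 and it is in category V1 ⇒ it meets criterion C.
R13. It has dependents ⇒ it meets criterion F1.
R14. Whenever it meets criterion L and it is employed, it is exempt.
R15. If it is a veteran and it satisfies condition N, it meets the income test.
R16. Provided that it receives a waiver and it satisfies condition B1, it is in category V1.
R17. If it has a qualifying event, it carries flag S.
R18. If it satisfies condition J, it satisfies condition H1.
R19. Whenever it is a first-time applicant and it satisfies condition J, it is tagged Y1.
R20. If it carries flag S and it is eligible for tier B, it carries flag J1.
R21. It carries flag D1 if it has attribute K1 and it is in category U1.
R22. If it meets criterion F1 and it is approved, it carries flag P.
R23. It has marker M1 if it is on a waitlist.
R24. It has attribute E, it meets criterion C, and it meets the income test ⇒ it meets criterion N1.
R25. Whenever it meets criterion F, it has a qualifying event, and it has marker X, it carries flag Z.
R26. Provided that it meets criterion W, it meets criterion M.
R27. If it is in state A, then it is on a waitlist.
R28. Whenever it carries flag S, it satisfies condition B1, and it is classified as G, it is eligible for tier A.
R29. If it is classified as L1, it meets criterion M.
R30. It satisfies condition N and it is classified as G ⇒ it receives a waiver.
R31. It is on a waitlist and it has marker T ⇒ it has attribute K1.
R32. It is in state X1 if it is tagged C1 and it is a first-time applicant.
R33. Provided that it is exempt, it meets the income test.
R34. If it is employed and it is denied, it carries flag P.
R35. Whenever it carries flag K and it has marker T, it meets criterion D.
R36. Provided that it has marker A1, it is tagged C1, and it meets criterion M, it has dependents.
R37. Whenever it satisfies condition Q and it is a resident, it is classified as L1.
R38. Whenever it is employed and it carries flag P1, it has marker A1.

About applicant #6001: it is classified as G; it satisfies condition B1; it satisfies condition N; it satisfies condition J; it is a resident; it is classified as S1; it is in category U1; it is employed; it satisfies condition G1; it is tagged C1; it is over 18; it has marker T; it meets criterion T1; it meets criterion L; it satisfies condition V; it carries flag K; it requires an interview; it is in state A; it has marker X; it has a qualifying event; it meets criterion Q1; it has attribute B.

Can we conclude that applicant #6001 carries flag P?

Yes

By R4 (it has marker X): it satisfies condition Q.
By R9 (it requires an interview, it is over 18, it is employed): it is classified as Y.
By R14 (it meets criterion L, it is employed): it is exempt.
By R17 (it has a qualifying event): it carries flag S.
By R27 (it is in state A): it is on a waitlist.
By R28 (it carries flag S, it satisfies condition B1, it is classified as G): it is eligible for tier A.
By R30 (it satisfies condition N, it is classified as G): it receives a waiver.
By R31 (it is on a waitlist, it has marker T): it has attribute K1.
By R33 (it is exempt): it meets the income test.
By R35 (it carries flag K, it has marker T): it meets criterion D.
By R37 (it satisfies condition Q, it is a resident): it is classified as L1.
By R2 (it is eligible for tier A, it has attribute B, it is classified as Y): it is approved.
By R5 (it meets criterion D, it satisfies condition J): it is a first-time applicant.
By R16 (it receives a waiver, it satisfies condition B1): it is in category V1.
By R19 (it is a first-time applicant, it satisfies condition J): it is tagged Y1.
By R21 (it has attribute K1, it is in category U1): it carries flag D1.
By R29 (it is classified as L1): it meets criterion M.
By R1 (it carries flag D1, it requires an interview): it meets criterion F.
By R12 (it is tagged Y1, it is in category V1): it meets criterion C.
By R25 (it meets criterion F, it has a qualifying event, it has marker X): it carries flag Z.
By R11 (it carries flag Z, it has marker X): it has attribute E.
By R24 (it has attribute E, it meets criterion C, it meets the income test): it meets criterion N1.
By R6 (it meets criterion N1): it has marker A1.
By R36 (it has marker A1, it is tagged C1, it meets criterion M): it has dependents.
By R13 (it has dependents): it meets criterion F1.
By R22 (it meets criterion F1, it is approved): it carries flag P.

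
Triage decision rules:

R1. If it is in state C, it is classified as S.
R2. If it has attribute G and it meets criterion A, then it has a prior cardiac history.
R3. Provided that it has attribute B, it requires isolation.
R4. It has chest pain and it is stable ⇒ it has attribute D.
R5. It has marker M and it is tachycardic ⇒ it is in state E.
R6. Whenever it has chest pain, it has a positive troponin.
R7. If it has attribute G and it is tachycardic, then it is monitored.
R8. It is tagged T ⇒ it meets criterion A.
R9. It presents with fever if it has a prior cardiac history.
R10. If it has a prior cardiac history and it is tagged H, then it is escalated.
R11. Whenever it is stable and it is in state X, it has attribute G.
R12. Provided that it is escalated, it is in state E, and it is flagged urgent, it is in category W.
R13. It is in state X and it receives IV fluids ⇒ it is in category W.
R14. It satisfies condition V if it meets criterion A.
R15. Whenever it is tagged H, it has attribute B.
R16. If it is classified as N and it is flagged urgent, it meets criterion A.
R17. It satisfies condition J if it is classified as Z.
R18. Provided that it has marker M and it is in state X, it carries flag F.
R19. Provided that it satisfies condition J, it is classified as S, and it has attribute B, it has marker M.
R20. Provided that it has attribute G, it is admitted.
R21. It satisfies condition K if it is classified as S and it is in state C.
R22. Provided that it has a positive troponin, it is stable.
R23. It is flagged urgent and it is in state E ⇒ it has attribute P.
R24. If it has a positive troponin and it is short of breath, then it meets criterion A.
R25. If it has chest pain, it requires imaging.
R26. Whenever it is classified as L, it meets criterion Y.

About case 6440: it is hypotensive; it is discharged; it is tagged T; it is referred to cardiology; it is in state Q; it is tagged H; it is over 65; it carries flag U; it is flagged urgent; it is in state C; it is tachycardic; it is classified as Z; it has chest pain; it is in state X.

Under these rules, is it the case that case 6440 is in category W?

By R1 (it is in state C): it is classified as S.
By R6 (it has chest pain): it has a positive troponin.
By R8 (it is tagged T): it meets criterion A.
By R15 (it is tagged H): it has attribute B.
By R17 (it is classified as Z): it satisfies condition J.
By R19 (it satisfies condition J, it is classified as S, it has attribute B): it has marker M.
By R22 (it has a positive troponin): it is stable.
By R5 (it has marker M, it is tachycardic): it is in state E.
By R11 (it is stable, it is in state X): it has attribute G.
By R2 (it has attribute G, it meets criterion A): it has a prior cardiac history.
By R10 (it has a prior cardiac history, it is tagged H): it is escalated.
By R12 (it is escalated, it is in state E, it is flagged urgent): it is in category W.

Yes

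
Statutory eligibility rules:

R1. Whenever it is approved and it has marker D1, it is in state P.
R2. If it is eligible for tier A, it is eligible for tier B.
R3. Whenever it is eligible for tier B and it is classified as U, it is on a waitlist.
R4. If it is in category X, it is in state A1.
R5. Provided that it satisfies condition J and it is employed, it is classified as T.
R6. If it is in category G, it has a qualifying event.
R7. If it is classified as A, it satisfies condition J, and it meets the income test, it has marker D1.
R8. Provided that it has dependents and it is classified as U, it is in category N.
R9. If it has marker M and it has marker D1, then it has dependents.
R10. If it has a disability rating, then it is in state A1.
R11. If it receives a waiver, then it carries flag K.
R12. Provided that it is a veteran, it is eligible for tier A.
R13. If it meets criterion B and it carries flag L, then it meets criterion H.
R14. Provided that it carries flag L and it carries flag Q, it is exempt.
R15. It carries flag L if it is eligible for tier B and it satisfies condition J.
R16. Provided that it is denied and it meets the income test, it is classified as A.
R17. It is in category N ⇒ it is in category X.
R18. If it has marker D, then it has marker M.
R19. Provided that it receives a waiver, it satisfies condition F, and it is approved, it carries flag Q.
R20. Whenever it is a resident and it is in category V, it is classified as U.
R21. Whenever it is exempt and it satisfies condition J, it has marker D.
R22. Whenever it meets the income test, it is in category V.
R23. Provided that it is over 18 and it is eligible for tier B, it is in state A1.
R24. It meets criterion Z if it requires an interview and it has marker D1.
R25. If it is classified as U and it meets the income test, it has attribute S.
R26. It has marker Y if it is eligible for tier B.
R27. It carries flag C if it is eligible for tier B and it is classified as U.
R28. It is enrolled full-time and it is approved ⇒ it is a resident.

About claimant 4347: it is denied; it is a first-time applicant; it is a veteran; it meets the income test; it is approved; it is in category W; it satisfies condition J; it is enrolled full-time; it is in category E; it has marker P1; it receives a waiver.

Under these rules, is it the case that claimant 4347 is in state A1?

Forward chaining from the given facts derives: carries flag K, is eligible for tier A, is classified as A, is in category V, is a resident, is eligible for tier B, has marker D1, carries flag L, is classified as U, has attribute S, has marker Y, carries flag C, is in state P, is on a waitlist.
Rules concluding "it is in state A1": R4 needs "it is in category X"; R10 needs "it has a disability rating"; R23 needs "it is over 18" — none of these are established.

No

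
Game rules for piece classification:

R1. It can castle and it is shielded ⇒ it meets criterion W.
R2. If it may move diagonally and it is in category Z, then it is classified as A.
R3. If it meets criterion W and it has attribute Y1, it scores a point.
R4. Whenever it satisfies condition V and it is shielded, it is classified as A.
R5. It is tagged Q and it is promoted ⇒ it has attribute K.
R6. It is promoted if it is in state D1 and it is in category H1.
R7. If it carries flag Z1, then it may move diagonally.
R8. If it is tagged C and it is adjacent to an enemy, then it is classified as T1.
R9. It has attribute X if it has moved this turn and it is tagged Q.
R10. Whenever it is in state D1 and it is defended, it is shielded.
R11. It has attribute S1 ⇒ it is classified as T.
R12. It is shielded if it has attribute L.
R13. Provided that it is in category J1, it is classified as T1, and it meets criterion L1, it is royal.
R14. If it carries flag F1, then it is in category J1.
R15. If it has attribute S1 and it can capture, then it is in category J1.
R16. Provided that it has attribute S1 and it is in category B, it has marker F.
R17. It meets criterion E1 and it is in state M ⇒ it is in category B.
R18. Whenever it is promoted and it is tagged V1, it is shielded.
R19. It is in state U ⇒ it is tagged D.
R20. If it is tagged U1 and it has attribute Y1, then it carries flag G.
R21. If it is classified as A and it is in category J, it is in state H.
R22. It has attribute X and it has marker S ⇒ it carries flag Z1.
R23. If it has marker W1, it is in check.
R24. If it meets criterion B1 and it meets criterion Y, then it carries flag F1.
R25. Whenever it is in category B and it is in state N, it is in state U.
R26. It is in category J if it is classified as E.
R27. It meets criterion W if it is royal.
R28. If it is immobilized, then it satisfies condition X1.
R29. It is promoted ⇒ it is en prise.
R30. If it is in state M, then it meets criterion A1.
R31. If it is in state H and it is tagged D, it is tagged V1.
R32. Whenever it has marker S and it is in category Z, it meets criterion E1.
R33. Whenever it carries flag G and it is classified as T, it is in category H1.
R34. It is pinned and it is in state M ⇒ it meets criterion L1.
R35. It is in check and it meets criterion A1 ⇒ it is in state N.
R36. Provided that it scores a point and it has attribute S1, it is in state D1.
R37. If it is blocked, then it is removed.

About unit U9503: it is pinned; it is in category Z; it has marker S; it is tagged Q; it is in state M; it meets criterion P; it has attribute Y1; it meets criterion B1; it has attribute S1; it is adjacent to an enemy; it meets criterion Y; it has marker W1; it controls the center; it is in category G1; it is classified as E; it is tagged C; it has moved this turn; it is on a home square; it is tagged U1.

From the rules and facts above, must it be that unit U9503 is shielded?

By R8 (it is tagged C, it is adjacent to an enemy): it is classified as T1.
By R9 (it has moved this turn, it is tagged Q): it has attribute X.
By R11 (it has attribute S1): it is classified as T.
By R20 (it is tagged U1, it has attribute Y1): it carries flag G.
By R22 (it has attribute X, it has marker S): it carries flag Z1.
By R23 (it has marker W1): it is in check.
By R24 (it meets criterion B1, it meets criterion Y): it carries flag F1.
By R26 (it is classified as E): it is in category J.
By R30 (it is in state M): it meets criterion A1.
By R32 (it has marker S, it is in category Z): it meets criterion E1.
By R33 (it carries flag G, it is classified as T): it is in category H1.
By R34 (it is pinned, it is in state M): it meets criterion L1.
By R35 (it is in check, it meets criterion A1): it is in state N.
By R7 (it carries flag Z1): it may move diagonally.
By R14 (it carries flag F1): it is in category J1.
By R17 (it meets criterion E1, it is in state M): it is in category B.
By R25 (it is in category B, it is in state N): it is in state U.
By R2 (it may move diagonally, it is in category Z): it is classified as A.
By R13 (it is in category J1, it is classified as T1, it meets criterion L1): it is royal.
By R19 (it is in state U): it is tagged D.
By R21 (it is classified as A, it is in category J): it is in state H.
By R27 (it is royal): it meets criterion W.
By R31 (it is in state H, it is tagged D): it is tagged V1.
By R3 (it meets criterion W, it has attribute Y1): it scores a point.
By R36 (it scores a point, it has attribute S1): it is in state D1.
By R6 (it is in state D1, it is in category H1): it is promoted.
By R18 (it is promoted, it is tagged V1): it is shielded.

Yes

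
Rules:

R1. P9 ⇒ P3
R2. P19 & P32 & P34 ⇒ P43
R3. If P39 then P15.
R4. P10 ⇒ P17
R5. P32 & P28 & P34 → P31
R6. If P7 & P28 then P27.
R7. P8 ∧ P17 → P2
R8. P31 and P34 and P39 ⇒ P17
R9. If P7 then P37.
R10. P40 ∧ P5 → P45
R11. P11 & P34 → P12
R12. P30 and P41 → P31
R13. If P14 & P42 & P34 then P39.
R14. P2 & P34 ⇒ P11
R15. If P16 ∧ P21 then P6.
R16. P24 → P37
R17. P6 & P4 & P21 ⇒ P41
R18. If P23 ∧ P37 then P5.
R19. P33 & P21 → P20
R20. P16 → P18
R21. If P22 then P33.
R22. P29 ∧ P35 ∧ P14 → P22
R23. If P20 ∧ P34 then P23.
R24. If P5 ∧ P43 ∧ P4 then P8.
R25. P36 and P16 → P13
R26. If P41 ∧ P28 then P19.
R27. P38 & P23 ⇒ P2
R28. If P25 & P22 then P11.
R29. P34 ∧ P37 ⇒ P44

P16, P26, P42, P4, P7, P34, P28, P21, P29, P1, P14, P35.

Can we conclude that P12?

No

Forward chaining from the given facts derives: P27, P37, P39, P6, P41, P18, P22, P19, P44, P15, P33, P20, P23, P5.
The only rule concluding P12 is R11, which needs P11; that is never established.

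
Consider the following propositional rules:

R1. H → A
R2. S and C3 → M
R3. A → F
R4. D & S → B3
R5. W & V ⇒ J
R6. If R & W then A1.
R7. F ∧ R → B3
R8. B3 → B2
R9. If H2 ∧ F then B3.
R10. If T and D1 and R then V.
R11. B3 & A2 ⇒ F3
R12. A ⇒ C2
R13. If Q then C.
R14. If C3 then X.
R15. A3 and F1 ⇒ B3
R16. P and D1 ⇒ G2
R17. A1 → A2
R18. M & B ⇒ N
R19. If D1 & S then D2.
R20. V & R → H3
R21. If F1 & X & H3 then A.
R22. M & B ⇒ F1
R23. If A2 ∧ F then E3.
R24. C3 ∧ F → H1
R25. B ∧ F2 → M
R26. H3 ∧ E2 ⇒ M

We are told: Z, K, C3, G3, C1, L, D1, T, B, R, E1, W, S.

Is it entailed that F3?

Yes

M  (by R2: S, C3)
A1  (by R6: R, W)
V  (by R10: T, D1, R)
X  (by R14: C3)
A2  (by R17: A1)
H3  (by R20: V, R)
F1  (by R22: M, B)
A  (by R21: F1, X, H3)
F  (by R3: A)
B3  (by R7: F, R)
F3  (by R11: B3, A2)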